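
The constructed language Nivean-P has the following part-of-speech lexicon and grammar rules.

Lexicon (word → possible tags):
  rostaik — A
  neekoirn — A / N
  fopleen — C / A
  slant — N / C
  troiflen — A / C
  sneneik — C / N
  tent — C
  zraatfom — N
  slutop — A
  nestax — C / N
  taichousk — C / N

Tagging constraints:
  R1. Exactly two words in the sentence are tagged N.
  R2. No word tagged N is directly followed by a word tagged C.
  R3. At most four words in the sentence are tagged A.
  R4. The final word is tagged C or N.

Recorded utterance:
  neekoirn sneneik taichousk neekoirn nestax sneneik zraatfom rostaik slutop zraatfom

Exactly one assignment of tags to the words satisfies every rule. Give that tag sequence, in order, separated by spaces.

A C C A C C N A A N

Candidates per position — 1:neekoirn {A,N}; 2:sneneik {C,N}; 3:taichousk {C,N}; 4:neekoirn {A,N}; 5:nestax {C,N}; 6:sneneik {C,N}; 7:zraatfom {N}; 8:rostaik {A}; 9:slutop {A}; 10:zraatfom {N}.
If word 1 were N, no tagging could satisfy rule 1; so word 1 is A.
If word 2 were N, no tagging could satisfy rule 1; so word 2 is C.
If word 3 were N, no tagging could satisfy rule 1; so word 3 is C.
If word 4 were N, no tagging could satisfy rule 1; so word 4 is A.
If word 5 were N, no tagging could satisfy rule 1; so word 5 is C.
If word 6 were N, no tagging could satisfy rule 1; so word 6 is C.
That leaves exactly one tagging: A C C A C C N A A N.
Check: rule 1 holds; rule 2 holds; rule 3 holds; rule 4 holds.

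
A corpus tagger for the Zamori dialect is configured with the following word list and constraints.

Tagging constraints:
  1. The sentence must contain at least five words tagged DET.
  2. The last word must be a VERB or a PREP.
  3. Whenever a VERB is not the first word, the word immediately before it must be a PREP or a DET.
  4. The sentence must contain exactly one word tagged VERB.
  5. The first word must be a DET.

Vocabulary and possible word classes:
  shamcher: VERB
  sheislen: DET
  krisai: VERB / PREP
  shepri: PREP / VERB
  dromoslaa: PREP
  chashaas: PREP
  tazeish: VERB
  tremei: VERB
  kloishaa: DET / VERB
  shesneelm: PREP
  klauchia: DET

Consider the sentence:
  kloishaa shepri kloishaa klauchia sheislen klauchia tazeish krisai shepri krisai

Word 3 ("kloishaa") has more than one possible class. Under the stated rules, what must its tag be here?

DET

Candidates per position — 1:kloishaa {DET,VERB}; 2:shepri {PREP,VERB}; 3:kloishaa {DET,VERB}; 4:klauchia {DET}; 5:sheislen {DET}; 6:klauchia {DET}; 7:tazeish {VERB}; 8:krisai {VERB,PREP}; 9:shepri {PREP,VERB}; 10:krisai {VERB,PREP}.
At position 1, choosing VERB makes rule 1 impossible to satisfy; hence DET.
At position 2, choosing VERB makes rule 4 impossible to satisfy; hence PREP.
At position 3, choosing VERB makes rule 1 impossible to satisfy; hence DET.
At position 8, choosing VERB makes rule 3 impossible to satisfy; hence PREP.
At position 9, choosing VERB makes rule 4 impossible to satisfy; hence PREP.
At position 10, choosing VERB makes rule 4 impossible to satisfy; hence PREP.
So the tagging must be: DET PREP DET DET DET DET VERB PREP PREP PREP.
Check: rule 1 holds; rule 2 holds; rule 3 holds; rule 4 holds; rule 5 holds.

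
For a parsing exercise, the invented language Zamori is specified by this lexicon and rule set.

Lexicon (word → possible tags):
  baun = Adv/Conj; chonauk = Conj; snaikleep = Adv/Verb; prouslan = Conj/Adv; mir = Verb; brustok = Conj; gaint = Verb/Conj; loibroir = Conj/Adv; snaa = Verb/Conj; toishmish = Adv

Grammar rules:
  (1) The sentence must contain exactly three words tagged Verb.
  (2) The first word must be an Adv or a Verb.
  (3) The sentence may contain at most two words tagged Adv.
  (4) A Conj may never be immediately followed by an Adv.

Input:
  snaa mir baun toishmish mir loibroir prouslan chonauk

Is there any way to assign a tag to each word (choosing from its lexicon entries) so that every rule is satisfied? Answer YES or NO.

YES

Candidates per position — 1:snaa {Verb,Conj}; 2:mir {Verb}; 3:baun {Adv,Conj}; 4:toishmish {Adv}; 5:mir {Verb}; 6:loibroir {Conj,Adv}; 7:prouslan {Conj,Adv}; 8:chonauk {Conj}.
One satisfying assignment: Verb Verb Adv Adv Verb Conj Conj Conj.
Checking: rule 1 ok; rule 2 ok; rule 3 ok; rule 4 ok.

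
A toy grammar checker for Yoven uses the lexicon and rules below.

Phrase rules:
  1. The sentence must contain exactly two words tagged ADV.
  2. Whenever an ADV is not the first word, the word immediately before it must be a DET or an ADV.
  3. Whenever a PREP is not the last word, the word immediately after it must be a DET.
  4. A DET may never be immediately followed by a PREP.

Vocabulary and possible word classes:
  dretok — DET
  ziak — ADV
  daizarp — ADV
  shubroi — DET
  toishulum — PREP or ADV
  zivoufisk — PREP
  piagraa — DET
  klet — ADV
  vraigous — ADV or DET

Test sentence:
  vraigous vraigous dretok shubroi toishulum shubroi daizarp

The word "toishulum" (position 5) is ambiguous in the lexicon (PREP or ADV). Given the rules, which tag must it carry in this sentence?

Candidates per position — 1:vraigous {ADV,DET}; 2:vraigous {ADV,DET}; 3:dretok {DET}; 4:shubroi {DET}; 5:toishulum {PREP,ADV}; 6:shubroi {DET}; 7:daizarp {ADV}.
At position 5, choosing PREP makes rule 4 impossible to satisfy; hence ADV.
At position 1, choosing ADV makes rule 1 impossible to satisfy; hence DET.
At position 2, choosing ADV makes rule 1 impossible to satisfy; hence DET.
That leaves exactly one tagging: DET DET DET DET ADV DET ADV.
Rule-by-rule: rule 1 holds; rule 2 holds; rule 3 holds; rule 4 holds.

ADV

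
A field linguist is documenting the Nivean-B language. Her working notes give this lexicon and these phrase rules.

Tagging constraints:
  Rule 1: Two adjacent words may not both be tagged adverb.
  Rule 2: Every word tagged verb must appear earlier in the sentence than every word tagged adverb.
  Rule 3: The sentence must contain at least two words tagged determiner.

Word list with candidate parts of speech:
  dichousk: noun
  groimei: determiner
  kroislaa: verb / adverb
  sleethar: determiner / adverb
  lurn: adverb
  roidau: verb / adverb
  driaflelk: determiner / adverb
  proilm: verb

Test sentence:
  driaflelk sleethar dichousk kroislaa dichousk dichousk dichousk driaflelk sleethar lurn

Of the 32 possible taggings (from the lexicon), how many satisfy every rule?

Candidates per position — 1:driaflelk {determiner,adverb}; 2:sleethar {determiner,adverb}; 3:dichousk {noun}; 4:kroislaa {verb,adverb}; 5:dichousk {noun}; 6:dichousk {noun}; 7:dichousk {noun}; 8:driaflelk {determiner,adverb}; 9:sleethar {determiner,adverb}; 10:lurn {adverb}.
There are 32 candidate sequences in total.
Checking each against the rules leaves 8 sequences.
Count = 8.

8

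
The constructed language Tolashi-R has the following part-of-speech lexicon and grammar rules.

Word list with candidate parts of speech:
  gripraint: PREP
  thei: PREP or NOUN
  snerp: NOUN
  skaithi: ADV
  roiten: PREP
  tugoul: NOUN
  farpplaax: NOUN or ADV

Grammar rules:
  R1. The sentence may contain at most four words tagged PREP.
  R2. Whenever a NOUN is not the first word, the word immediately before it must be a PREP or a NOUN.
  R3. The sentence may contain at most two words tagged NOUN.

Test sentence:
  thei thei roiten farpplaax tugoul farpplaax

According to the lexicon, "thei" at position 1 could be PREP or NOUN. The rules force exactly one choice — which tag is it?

PREP

Candidates per position — 1:thei {PREP,NOUN}; 2:thei {PREP,NOUN}; 3:roiten {PREP}; 4:farpplaax {NOUN,ADV}; 5:tugoul {NOUN}; 6:farpplaax {NOUN,ADV}.
Position 4: tagging it ADV would leave rule 2 unsatisfiable, so it must be NOUN.
Position 6: tagging it NOUN would leave rule 3 unsatisfiable, so it must be ADV.
Position 1: tagging it NOUN would leave rule 3 unsatisfiable, so it must be PREP.
Position 2: tagging it NOUN would leave rule 3 unsatisfiable, so it must be PREP.
The unique satisfying tagging is: PREP PREP PREP NOUN NOUN ADV.
Checking: rule 1 holds; rule 2 holds; rule 3 holds.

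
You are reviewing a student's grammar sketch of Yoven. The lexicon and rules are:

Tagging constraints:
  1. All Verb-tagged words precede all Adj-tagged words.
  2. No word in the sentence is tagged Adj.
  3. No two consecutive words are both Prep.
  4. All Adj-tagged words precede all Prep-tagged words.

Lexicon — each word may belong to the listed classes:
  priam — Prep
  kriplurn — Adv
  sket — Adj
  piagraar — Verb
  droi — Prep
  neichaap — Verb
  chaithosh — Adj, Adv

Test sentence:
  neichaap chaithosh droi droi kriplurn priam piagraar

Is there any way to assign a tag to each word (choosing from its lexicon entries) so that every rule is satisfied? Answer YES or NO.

Candidates per position — 1:neichaap {Verb}; 2:chaithosh {Adj,Adv}; 3:droi {Prep}; 4:droi {Prep}; 5:kriplurn {Adv}; 6:priam {Prep}; 7:piagraar {Verb}.
Rule 3 cannot be satisfied by any choice of tags from the lexicon.
So there is no consistent tagging.

NO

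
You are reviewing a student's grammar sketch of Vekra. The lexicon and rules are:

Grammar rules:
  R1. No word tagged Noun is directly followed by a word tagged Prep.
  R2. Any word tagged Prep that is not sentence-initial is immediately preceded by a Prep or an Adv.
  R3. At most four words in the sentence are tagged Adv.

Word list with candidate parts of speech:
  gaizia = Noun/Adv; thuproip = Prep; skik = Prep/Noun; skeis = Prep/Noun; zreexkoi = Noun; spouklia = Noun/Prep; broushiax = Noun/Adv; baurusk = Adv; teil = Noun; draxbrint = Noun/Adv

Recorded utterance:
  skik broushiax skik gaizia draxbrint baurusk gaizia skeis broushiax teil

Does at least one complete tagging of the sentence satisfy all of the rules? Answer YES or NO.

Candidates per position — 1:skik {Prep,Noun}; 2:broushiax {Noun,Adv}; 3:skik {Prep,Noun}; 4:gaizia {Noun,Adv}; 5:draxbrint {Noun,Adv}; 6:baurusk {Adv}; 7:gaizia {Noun,Adv}; 8:skeis {Prep,Noun}; 9:broushiax {Noun,Adv}; 10:teil {Noun}.
One satisfying assignment: Noun Noun Noun Noun Noun Adv Noun Noun Noun Noun.
Rule-by-rule: rule 1 satisfied; rule 2 satisfied; rule 3 satisfied.

YES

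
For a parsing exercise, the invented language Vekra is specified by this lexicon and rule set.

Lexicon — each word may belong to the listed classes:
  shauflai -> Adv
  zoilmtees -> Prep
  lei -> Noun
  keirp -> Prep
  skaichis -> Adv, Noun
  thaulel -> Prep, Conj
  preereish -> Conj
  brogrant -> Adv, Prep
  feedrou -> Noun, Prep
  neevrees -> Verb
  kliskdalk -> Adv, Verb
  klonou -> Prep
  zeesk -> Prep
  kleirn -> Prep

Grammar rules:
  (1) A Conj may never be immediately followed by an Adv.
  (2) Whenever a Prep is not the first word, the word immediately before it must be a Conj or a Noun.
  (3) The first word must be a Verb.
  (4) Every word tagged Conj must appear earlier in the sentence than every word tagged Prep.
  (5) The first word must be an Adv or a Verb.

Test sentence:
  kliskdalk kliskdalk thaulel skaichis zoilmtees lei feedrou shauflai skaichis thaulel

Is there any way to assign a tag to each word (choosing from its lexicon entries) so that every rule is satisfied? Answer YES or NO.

Candidates per position — 1:kliskdalk {Adv,Verb}; 2:kliskdalk {Adv,Verb}; 3:thaulel {Prep,Conj}; 4:skaichis {Adv,Noun}; 5:zoilmtees {Prep}; 6:lei {Noun}; 7:feedrou {Noun,Prep}; 8:shauflai {Adv}; 9:skaichis {Adv,Noun}; 10:thaulel {Prep,Conj}.
One satisfying assignment: Verb Adv Conj Noun Prep Noun Noun Adv Noun Prep.
Checking: rule 1 satisfied; rule 2 satisfied; rule 3 satisfied; rule 4 satisfied; rule 5 satisfied.

YES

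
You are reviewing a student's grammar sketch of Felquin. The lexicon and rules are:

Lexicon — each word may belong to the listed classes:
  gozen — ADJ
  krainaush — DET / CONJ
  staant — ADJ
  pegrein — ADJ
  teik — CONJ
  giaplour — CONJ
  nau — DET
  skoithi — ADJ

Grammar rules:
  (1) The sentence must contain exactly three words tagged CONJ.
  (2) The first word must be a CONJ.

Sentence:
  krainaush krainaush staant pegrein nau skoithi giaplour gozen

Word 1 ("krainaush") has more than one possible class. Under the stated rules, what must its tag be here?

Candidates per position — 1:krainaush {DET,CONJ}; 2:krainaush {DET,CONJ}; 3:staant {ADJ}; 4:pegrein {ADJ}; 5:nau {DET}; 6:skoithi {ADJ}; 7:giaplour {CONJ}; 8:gozen {ADJ}.
Word 1 cannot be DET — rule 1 would then fail for every completion. It is CONJ.
Word 2 cannot be DET — rule 1 would then fail for every completion. It is CONJ.
So the tagging must be: CONJ CONJ ADJ ADJ DET ADJ CONJ ADJ.
Check: rule 1 ✓; rule 2 ✓.

CONJ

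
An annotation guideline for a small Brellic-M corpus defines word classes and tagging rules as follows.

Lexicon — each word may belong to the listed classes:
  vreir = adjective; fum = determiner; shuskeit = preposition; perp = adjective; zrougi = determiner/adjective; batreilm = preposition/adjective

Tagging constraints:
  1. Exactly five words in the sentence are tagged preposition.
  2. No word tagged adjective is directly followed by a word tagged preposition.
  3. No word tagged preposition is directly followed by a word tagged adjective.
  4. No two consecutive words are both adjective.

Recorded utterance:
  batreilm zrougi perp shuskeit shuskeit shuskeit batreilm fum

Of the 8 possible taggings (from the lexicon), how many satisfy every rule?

Candidates per position — 1:batreilm {preposition,adjective}; 2:zrougi {determiner,adjective}; 3:perp {adjective}; 4:shuskeit {preposition}; 5:shuskeit {preposition}; 6:shuskeit {preposition}; 7:batreilm {preposition,adjective}; 8:fum {determiner}.
There are 8 candidate sequences in total.
Rule 2 cannot be satisfied by any choice of tags from the lexicon.
So there is no consistent tagging.
Count = 0.

0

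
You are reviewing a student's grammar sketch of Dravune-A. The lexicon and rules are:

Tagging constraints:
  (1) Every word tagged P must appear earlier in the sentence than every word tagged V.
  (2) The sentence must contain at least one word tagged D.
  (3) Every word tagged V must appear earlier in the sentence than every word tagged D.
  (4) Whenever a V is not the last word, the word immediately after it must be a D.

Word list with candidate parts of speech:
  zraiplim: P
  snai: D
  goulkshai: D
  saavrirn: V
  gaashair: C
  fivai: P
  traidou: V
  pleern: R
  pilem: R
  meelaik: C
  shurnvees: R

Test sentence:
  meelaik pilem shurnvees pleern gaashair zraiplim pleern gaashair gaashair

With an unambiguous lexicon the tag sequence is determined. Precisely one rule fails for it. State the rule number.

Fixed tagging: C R R R C P R C C.
Rule check: R1 ✓, R2 ✗, R3 ✓, R4 ✓.
Only rule 2 fails.

2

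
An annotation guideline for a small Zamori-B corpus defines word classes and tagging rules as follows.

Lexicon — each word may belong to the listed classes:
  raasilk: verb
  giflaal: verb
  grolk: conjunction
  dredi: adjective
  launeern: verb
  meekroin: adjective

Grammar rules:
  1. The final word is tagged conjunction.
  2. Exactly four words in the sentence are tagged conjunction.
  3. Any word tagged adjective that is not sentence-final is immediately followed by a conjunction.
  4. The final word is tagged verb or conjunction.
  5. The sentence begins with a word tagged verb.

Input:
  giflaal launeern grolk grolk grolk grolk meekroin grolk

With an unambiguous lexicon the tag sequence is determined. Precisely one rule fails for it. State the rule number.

Fixed tagging: verb verb conjunction conjunction conjunction conjunction adjective conjunction.
Applying the rules: R1 pass, R2 fail, R3 pass, R4 pass, R5 pass.
Only rule 2 fails.

2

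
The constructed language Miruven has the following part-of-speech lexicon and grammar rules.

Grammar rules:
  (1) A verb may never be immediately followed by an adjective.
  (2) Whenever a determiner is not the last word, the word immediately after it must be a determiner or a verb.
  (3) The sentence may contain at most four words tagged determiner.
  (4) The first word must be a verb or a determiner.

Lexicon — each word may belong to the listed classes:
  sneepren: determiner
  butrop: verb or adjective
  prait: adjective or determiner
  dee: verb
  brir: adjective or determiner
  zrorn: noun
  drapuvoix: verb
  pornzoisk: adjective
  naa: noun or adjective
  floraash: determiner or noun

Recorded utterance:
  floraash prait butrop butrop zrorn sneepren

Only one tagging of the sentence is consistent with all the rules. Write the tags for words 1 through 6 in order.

Candidates per position — 1:floraash {determiner,noun}; 2:prait {adjective,determiner}; 3:butrop {verb,adjective}; 4:butrop {verb,adjective}; 5:zrorn {noun}; 6:sneepren {determiner}.
If word 1 were noun, no tagging could satisfy rule 4; so word 1 is determiner.
If word 2 were adjective, no tagging could satisfy rule 2; so word 2 is determiner.
If word 3 were adjective, no tagging could satisfy rule 2; so word 3 is verb.
If word 4 were adjective, no tagging could satisfy rule 1; so word 4 is verb.
So the tagging must be: determiner determiner verb verb noun determiner.
Rule-by-rule: rule 1 ✓; rule 2 ✓; rule 3 ✓; rule 4 ✓.

determiner determiner verb verb noun determiner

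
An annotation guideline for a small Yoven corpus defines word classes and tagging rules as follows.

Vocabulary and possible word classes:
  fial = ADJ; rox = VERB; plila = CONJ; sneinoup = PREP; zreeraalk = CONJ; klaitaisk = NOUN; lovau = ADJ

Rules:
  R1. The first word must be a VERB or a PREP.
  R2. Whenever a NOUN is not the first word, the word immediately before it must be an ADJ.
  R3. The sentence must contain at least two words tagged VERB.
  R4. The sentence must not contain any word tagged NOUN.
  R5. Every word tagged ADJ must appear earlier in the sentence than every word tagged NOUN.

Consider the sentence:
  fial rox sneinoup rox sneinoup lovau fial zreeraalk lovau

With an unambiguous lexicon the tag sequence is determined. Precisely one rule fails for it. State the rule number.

Fixed tagging: ADJ VERB PREP VERB PREP ADJ ADJ CONJ ADJ.
Rule check: R1 violated, R2 holds, R3 holds, R4 holds, R5 holds.
Only rule 1 fails.

1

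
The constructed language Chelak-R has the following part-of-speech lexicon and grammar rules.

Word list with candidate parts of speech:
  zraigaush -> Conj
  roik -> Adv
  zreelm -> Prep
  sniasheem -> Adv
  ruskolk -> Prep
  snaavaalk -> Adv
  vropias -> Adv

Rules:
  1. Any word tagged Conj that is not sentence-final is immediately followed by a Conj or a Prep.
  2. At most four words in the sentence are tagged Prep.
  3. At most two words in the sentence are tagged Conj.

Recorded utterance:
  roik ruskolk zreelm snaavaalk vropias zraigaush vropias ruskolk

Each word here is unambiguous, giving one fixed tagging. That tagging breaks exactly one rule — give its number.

1

Fixed tagging: Adv Prep Prep Adv Adv Conj Adv Prep.
Applying the rules: R1 ✗, R2 ✓, R3 ✓.
Only rule 1 fails.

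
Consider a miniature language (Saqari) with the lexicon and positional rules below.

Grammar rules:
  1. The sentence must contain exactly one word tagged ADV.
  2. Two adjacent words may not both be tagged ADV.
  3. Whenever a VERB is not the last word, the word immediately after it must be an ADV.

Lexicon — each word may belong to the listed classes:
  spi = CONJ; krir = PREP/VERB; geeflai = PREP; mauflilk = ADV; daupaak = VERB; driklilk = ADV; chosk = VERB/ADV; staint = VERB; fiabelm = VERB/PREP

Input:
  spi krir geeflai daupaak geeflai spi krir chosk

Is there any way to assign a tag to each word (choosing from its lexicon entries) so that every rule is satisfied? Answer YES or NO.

NO

Candidates per position — 1:spi {CONJ}; 2:krir {PREP,VERB}; 3:geeflai {PREP}; 4:daupaak {VERB}; 5:geeflai {PREP}; 6:spi {CONJ}; 7:krir {PREP,VERB}; 8:chosk {VERB,ADV}.
Rule 3 cannot be satisfied by any choice of tags from the lexicon.
So there is no consistent tagging.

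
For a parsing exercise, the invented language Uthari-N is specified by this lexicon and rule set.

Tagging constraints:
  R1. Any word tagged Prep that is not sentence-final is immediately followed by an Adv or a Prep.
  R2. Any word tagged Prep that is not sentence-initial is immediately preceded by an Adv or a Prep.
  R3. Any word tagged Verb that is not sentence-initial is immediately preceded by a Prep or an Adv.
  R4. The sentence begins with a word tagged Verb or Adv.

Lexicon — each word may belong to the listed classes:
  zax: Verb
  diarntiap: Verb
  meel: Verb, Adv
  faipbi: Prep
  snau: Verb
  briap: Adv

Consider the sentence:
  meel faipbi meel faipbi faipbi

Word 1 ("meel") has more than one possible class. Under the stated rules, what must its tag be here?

Adv

Candidates per position — 1:meel {Verb,Adv}; 2:faipbi {Prep}; 3:meel {Verb,Adv}; 4:faipbi {Prep}; 5:faipbi {Prep}.
Word 1 cannot be Verb — rule 2 would then fail for every completion. It is Adv.
Word 3 cannot be Verb — rule 1 would then fail for every completion. It is Adv.
The only consistent sequence is: Adv Prep Adv Prep Prep.
Check: rule 1 ✓; rule 2 ✓; rule 3 ✓; rule 4 ✓.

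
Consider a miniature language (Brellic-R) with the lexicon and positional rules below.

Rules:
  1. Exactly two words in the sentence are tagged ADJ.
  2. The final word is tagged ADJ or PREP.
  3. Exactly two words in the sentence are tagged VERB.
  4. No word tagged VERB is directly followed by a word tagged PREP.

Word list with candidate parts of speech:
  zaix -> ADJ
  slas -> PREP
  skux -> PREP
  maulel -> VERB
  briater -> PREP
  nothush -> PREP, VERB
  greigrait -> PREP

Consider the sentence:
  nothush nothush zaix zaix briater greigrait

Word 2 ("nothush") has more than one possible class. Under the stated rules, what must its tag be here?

Candidates per position — 1:nothush {PREP,VERB}; 2:nothush {PREP,VERB}; 3:zaix {ADJ}; 4:zaix {ADJ}; 5:briater {PREP}; 6:greigrait {PREP}.
If word 1 were PREP, no tagging could satisfy rule 3; so word 1 is VERB.
If word 2 were PREP, no tagging could satisfy rule 3; so word 2 is VERB.
The only consistent sequence is: VERB VERB ADJ ADJ PREP PREP.
Rule-by-rule: rule 1 ok; rule 2 ok; rule 3 ok; rule 4 ok.

VERB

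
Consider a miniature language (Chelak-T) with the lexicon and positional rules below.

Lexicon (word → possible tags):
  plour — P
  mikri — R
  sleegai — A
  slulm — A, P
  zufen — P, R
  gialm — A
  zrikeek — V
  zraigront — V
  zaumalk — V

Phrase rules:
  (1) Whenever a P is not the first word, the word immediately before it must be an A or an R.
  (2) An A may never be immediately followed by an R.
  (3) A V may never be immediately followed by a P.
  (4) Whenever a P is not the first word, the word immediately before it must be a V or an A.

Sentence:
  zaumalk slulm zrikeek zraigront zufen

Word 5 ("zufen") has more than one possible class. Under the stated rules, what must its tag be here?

Candidates per position — 1:zaumalk {V}; 2:slulm {A,P}; 3:zrikeek {V}; 4:zraigront {V}; 5:zufen {P,R}.
Word 2 cannot be P — rule 1 would then fail for every completion. It is A.
Word 5 cannot be P — rule 1 would then fail for every completion. It is R.
The unique satisfying tagging is: V A V V R.
Verifying each rule — rule 1 ✓; rule 2 ✓; rule 3 ✓; rule 4 ✓.

R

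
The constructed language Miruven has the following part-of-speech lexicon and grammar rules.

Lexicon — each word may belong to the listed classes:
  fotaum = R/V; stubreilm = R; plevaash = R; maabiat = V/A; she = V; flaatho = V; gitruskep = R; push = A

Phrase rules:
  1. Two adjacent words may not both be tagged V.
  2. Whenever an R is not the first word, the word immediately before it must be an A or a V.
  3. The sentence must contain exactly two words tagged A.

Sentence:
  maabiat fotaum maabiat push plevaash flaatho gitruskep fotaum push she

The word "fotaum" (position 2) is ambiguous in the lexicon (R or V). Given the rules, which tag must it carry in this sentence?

Candidates per position — 1:maabiat {V,A}; 2:fotaum {R,V}; 3:maabiat {V,A}; 4:push {A}; 5:plevaash {R}; 6:flaatho {V}; 7:gitruskep {R}; 8:fotaum {R,V}; 9:push {A}; 10:she {V}.
At position 1, choosing A makes rule 3 impossible to satisfy; hence V.
At position 2, choosing V makes rule 1 impossible to satisfy; hence R.
At position 3, choosing A makes rule 3 impossible to satisfy; hence V.
At position 8, choosing R makes rule 2 impossible to satisfy; hence V.
The unique satisfying tagging is: V R V A R V R V A V.
Checking: rule 1 ok; rule 2 ok; rule 3 ok.

R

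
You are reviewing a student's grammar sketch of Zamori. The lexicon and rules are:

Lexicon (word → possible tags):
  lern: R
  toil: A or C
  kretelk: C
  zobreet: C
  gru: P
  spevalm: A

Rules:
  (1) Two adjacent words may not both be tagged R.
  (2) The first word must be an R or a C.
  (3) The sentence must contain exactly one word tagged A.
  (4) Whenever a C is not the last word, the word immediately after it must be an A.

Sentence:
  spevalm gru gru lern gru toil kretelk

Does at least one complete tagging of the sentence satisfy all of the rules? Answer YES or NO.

Candidates per position — 1:spevalm {A}; 2:gru {P}; 3:gru {P}; 4:lern {R}; 5:gru {P}; 6:toil {A,C}; 7:kretelk {C}.
Rule 2 cannot be satisfied by any choice of tags from the lexicon.
So there is no consistent tagging.

NO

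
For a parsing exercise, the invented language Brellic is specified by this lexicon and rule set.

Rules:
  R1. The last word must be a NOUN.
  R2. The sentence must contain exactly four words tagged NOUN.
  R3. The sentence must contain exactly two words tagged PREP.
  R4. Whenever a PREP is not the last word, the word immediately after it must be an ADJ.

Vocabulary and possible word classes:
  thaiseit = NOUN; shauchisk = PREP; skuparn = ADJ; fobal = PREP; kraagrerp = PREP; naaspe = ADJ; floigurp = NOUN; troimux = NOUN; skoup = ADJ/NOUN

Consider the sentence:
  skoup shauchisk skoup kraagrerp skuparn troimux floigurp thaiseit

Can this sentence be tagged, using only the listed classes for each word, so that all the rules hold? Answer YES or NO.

Candidates per position — 1:skoup {ADJ,NOUN}; 2:shauchisk {PREP}; 3:skoup {ADJ,NOUN}; 4:kraagrerp {PREP}; 5:skuparn {ADJ}; 6:troimux {NOUN}; 7:floigurp {NOUN}; 8:thaiseit {NOUN}.
One satisfying assignment: NOUN PREP ADJ PREP ADJ NOUN NOUN NOUN.
Verifying each rule — rule 1 ✓; rule 2 ✓; rule 3 ✓; rule 4 ✓.

YES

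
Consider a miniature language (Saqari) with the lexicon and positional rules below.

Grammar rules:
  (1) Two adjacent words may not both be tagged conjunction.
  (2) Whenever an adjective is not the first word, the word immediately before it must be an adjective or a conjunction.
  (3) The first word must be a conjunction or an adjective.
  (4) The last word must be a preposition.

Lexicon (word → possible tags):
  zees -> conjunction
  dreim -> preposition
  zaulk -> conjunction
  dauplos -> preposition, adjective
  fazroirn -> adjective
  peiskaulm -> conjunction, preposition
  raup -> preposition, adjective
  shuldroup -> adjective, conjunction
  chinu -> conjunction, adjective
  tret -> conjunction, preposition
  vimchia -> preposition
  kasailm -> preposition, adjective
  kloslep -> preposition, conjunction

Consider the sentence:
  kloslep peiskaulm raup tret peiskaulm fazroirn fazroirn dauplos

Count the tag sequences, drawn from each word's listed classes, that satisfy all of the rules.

Candidates per position — 1:kloslep {preposition,conjunction}; 2:peiskaulm {conjunction,preposition}; 3:raup {preposition,adjective}; 4:tret {conjunction,preposition}; 5:peiskaulm {conjunction,preposition}; 6:fazroirn {adjective}; 7:fazroirn {adjective}; 8:dauplos {preposition,adjective}.
There are 64 candidate sequences in total.
The sequences that satisfy every rule: conjunction preposition preposition preposition conjunction adjective adjective preposition.
Count = 1.

1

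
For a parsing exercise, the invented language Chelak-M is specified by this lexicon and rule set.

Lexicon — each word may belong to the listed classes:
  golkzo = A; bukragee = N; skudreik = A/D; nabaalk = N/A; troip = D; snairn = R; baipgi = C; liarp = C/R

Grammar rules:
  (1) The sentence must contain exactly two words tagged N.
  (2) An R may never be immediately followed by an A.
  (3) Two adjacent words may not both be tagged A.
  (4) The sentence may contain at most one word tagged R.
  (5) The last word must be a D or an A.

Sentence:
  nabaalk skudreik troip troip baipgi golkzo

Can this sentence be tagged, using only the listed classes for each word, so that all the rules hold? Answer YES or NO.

Candidates per position — 1:nabaalk {N,A}; 2:skudreik {A,D}; 3:troip {D}; 4:troip {D}; 5:baipgi {C}; 6:golkzo {A}.
Rule 1 cannot be satisfied by any choice of tags from the lexicon.
So there is no consistent tagging.

NO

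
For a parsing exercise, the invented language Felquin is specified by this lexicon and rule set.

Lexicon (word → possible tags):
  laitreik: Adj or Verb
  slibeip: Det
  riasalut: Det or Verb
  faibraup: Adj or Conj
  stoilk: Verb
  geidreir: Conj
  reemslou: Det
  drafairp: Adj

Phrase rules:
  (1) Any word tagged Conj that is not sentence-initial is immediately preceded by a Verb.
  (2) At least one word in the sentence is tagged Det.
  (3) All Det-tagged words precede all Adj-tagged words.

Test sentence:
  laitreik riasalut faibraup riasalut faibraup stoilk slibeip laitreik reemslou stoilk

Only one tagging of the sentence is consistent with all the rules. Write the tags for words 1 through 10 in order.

Candidates per position — 1:laitreik {Adj,Verb}; 2:riasalut {Det,Verb}; 3:faibraup {Adj,Conj}; 4:riasalut {Det,Verb}; 5:faibraup {Adj,Conj}; 6:stoilk {Verb}; 7:slibeip {Det}; 8:laitreik {Adj,Verb}; 9:reemslou {Det}; 10:stoilk {Verb}.
If word 1 were Adj, no tagging could satisfy rule 3; so word 1 is Verb.
If word 3 were Adj, no tagging could satisfy rule 3; so word 3 is Conj.
If word 5 were Adj, no tagging could satisfy rule 3; so word 5 is Conj.
If word 8 were Adj, no tagging could satisfy rule 3; so word 8 is Verb.
If word 2 were Det, no tagging could satisfy rule 1; so word 2 is Verb.
If word 4 were Det, no tagging could satisfy rule 1; so word 4 is Verb.
That leaves exactly one tagging: Verb Verb Conj Verb Conj Verb Det Verb Det Verb.
Check: rule 1 ok; rule 2 ok; rule 3 ok.

Verb Verb Conj Verb Conj Verb Det Verb Det Verb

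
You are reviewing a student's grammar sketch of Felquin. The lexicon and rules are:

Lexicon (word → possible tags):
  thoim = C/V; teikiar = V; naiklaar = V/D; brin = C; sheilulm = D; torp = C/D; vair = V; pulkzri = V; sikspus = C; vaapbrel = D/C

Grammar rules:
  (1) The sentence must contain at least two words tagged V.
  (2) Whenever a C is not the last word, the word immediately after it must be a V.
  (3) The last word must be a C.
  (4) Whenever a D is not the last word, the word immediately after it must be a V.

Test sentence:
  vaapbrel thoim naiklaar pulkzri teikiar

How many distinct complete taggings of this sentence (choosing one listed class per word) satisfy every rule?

Candidates per position — 1:vaapbrel {D,C}; 2:thoim {C,V}; 3:naiklaar {V,D}; 4:pulkzri {V}; 5:teikiar {V}.
There are 8 candidate sequences in total.
Rule 3 cannot be satisfied by any choice of tags from the lexicon.
So there is no consistent tagging.
Count = 0.

0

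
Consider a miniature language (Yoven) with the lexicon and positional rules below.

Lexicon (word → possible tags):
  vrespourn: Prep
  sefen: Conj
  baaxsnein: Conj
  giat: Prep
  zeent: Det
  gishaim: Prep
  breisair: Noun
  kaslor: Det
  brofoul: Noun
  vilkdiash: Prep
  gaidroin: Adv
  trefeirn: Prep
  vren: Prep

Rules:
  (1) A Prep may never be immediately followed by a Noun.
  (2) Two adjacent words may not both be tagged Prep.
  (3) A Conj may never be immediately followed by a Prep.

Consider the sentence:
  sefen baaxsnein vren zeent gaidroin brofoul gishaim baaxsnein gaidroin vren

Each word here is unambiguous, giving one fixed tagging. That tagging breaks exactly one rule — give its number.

3

Fixed tagging: Conj Conj Prep Det Adv Noun Prep Conj Adv Prep.
Rule check: R1 ✓, R2 ✓, R3 ✗.
Only rule 3 fails.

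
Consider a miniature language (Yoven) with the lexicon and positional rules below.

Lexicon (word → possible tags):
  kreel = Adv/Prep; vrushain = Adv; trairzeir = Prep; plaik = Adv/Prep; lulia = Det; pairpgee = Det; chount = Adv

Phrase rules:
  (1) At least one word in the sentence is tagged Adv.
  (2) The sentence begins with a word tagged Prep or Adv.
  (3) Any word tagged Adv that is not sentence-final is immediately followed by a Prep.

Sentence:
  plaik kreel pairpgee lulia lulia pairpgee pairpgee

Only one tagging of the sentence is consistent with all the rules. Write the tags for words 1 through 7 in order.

Adv Prep Det Det Det Det Det

Candidates per position — 1:plaik {Adv,Prep}; 2:kreel {Adv,Prep}; 3:pairpgee {Det}; 4:lulia {Det}; 5:lulia {Det}; 6:pairpgee {Det}; 7:pairpgee {Det}.
If word 2 were Adv, no tagging could satisfy rule 3; so word 2 is Prep.
If word 1 were Prep, no tagging could satisfy rule 1; so word 1 is Adv.
That leaves exactly one tagging: Adv Prep Det Det Det Det Det.
Verifying each rule — rule 1 satisfied; rule 2 satisfied; rule 3 satisfied.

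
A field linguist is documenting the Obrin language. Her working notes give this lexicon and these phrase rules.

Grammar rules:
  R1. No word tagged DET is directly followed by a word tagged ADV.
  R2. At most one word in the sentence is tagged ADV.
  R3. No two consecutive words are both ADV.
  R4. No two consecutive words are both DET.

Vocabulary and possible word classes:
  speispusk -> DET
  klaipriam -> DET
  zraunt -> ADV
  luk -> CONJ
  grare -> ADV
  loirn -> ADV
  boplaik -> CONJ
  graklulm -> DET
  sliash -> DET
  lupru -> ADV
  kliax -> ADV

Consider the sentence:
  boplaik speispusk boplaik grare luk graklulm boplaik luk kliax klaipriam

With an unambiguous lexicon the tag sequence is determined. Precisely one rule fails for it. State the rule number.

2

Fixed tagging: CONJ DET CONJ ADV CONJ DET CONJ CONJ ADV DET.
Checking each rule: R1 holds, R2 violated, R3 holds, R4 holds.
Only rule 2 fails.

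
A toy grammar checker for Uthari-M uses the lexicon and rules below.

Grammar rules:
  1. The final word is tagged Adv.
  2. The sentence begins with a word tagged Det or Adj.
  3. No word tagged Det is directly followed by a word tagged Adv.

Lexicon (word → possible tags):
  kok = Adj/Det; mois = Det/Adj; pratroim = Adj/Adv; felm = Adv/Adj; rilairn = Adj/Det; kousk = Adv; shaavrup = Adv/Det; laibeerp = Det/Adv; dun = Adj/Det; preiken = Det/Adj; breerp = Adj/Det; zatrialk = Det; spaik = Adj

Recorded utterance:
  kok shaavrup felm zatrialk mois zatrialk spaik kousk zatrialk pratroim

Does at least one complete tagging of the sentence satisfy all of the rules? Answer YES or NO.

NO

Candidates per position — 1:kok {Adj,Det}; 2:shaavrup {Adv,Det}; 3:felm {Adv,Adj}; 4:zatrialk {Det}; 5:mois {Det,Adj}; 6:zatrialk {Det}; 7:spaik {Adj}; 8:kousk {Adv}; 9:zatrialk {Det}; 10:pratroim {Adj,Adv}.
Every candidate sequence violates at least one rule; no consistent tagging exists.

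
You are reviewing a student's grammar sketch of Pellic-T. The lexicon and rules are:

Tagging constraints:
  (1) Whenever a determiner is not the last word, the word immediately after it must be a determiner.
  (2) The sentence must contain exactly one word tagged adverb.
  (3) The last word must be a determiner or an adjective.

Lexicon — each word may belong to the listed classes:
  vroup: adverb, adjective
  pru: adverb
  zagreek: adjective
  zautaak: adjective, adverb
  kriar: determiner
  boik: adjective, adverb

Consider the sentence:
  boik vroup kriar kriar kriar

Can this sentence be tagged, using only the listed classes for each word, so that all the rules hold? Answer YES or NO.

YES

Candidates per position — 1:boik {adjective,adverb}; 2:vroup {adverb,adjective}; 3:kriar {determiner}; 4:kriar {determiner}; 5:kriar {determiner}.
One satisfying assignment: adverb adjective determiner determiner determiner.
Check: rule 1 ok; rule 2 ok; rule 3 ok.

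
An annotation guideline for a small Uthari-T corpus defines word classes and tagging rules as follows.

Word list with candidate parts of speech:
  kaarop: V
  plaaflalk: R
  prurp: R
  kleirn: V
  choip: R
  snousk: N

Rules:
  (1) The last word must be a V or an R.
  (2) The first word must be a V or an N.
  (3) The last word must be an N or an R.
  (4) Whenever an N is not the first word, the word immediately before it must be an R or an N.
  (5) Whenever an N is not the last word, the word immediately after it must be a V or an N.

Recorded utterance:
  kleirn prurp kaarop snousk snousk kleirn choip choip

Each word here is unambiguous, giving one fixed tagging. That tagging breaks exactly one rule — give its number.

Fixed tagging: V R V N N V R R.
Checking each rule: R1 ✓, R2 ✓, R3 ✓, R4 ✗, R5 ✓.
Only rule 4 fails.

4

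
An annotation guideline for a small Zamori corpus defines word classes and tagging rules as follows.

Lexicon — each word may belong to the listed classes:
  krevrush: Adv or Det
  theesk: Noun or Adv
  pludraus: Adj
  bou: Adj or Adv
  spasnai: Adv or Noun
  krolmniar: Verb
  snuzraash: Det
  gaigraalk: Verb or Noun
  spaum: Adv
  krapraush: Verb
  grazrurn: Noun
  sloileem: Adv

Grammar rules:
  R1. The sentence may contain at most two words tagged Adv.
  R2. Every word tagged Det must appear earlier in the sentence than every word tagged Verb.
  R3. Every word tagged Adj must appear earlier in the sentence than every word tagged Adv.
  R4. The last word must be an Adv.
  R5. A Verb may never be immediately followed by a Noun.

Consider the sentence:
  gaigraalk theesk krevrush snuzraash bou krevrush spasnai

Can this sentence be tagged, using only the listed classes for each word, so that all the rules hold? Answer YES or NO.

Candidates per position — 1:gaigraalk {Verb,Noun}; 2:theesk {Noun,Adv}; 3:krevrush {Adv,Det}; 4:snuzraash {Det}; 5:bou {Adj,Adv}; 6:krevrush {Adv,Det}; 7:spasnai {Adv,Noun}.
One satisfying assignment: Noun Noun Det Det Adv Det Adv.
Check: rule 1 ok; rule 2 ok; rule 3 ok; rule 4 ok; rule 5 ok.

YES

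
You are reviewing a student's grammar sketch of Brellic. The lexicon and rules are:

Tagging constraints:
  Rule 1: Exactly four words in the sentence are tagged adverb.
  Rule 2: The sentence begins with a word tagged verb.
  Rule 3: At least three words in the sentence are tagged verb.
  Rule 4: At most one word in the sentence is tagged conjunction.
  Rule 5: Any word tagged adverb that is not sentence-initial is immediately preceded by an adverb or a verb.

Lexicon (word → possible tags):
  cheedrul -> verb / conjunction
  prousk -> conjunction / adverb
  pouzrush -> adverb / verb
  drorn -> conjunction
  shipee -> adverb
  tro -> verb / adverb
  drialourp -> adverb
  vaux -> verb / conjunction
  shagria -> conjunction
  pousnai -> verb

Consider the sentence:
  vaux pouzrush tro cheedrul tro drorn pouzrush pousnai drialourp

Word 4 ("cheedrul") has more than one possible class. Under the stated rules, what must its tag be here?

Candidates per position — 1:vaux {verb,conjunction}; 2:pouzrush {adverb,verb}; 3:tro {verb,adverb}; 4:cheedrul {verb,conjunction}; 5:tro {verb,adverb}; 6:drorn {conjunction}; 7:pouzrush {adverb,verb}; 8:pousnai {verb}; 9:drialourp {adverb}.
At position 1, choosing conjunction makes rule 2 impossible to satisfy; hence verb.
At position 4, choosing conjunction makes rule 4 impossible to satisfy; hence verb.
At position 7, choosing adverb makes rule 5 impossible to satisfy; hence verb.
At position 2, choosing verb makes rule 1 impossible to satisfy; hence adverb.
At position 3, choosing verb makes rule 1 impossible to satisfy; hence adverb.
At position 5, choosing verb makes rule 1 impossible to satisfy; hence adverb.
So the tagging must be: verb adverb adverb verb adverb conjunction verb verb adverb.
Checking: rule 1 holds; rule 2 holds; rule 3 holds; rule 4 holds; rule 5 holds.

verb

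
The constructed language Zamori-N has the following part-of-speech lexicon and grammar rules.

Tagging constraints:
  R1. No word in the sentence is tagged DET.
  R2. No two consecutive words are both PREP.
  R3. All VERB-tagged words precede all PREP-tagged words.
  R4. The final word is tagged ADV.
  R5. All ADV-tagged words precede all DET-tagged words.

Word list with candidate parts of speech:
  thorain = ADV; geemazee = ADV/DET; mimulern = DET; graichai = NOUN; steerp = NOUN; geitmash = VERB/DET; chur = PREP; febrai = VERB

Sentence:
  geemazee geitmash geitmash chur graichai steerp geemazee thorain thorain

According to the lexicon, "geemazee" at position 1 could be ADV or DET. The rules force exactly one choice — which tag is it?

Candidates per position — 1:geemazee {ADV,DET}; 2:geitmash {VERB,DET}; 3:geitmash {VERB,DET}; 4:chur {PREP}; 5:graichai {NOUN}; 6:steerp {NOUN}; 7:geemazee {ADV,DET}; 8:thorain {ADV}; 9:thorain {ADV}.
Position 1: DET is ruled out by rule 1; that leaves ADV.
Position 2: DET is ruled out by rule 1; that leaves VERB.
Position 3: DET is ruled out by rule 1; that leaves VERB.
Position 7: DET is ruled out by rule 1; that leaves ADV.
The only consistent sequence is: ADV VERB VERB PREP NOUN NOUN ADV ADV ADV.
Rule-by-rule: rule 1 satisfied; rule 2 satisfied; rule 3 satisfied; rule 4 satisfied; rule 5 satisfied.

ADV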